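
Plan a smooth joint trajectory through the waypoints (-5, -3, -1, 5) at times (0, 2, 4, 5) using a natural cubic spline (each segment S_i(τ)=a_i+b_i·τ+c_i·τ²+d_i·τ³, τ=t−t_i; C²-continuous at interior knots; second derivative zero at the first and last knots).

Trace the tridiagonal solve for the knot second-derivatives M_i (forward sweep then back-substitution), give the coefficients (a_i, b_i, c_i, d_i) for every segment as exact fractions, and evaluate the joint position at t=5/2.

  seg 0: a=-5 b=16/11 c=0 d=-5/44
  seg 1: a=-3 b=1/11 c=-15/22 d=25/44
  seg 2: a=-1 b=46/11 c=30/11 d=-10/11
S(5/2) = -1075/352

Δ: Δ0=1, Δ1=1, Δ2=6
row 1: diag=8, rhs=0; c'=1/4, d'=0
row 2: denom=6−2·1/4=11/2; d'=(30−2·0)/(11/2)=60/11
back: M2=60/11
back: M1=0−1/4·60/11=-15/11
M: M0=0, M1=-15/11, M2=60/11, M3=0
seg 0: a=-5, c=M0/2=0, d=(M1−M0)/(6·2)=-5/44, b=Δ0−h0·(2M0+M1)/6=16/11
seg 1: a=-3, c=M1/2=-15/22, d=(M2−M1)/(6·2)=25/44, b=Δ1−h1·(2M1+M2)/6=1/11
seg 2: a=-1, c=M2/2=30/11, d=(M3−M2)/(6·1)=-10/11, b=Δ2−h2·(2M2+M3)/6=46/11
t_q=5/2 → seg 1, τ=1/2; S=-3+1/11·τ+-15/22·τ²+25/44·τ³=-1075/352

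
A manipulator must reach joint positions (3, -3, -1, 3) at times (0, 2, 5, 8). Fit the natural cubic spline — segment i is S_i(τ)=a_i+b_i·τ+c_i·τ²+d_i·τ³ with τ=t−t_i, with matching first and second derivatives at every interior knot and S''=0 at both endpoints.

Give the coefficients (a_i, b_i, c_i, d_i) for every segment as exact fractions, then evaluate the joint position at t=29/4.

  seg 0: a=3 b=-139/37 c=0 d=7/37
  seg 1: a=-3 b=-55/37 c=42/37 d=-139/999
  seg 2: a=-1 b=58/37 c=-13/111 d=13/999
S(29/4) = 4931/2368

Δ: Δ0=-3, Δ1=2/3, Δ2=4/3
row 1: diag=10, rhs=22; c'=3/10, d'=11/5
row 2: denom=12−3·3/10=111/10; d'=(4−3·11/5)/(111/10)=-26/111
back: M2=-26/111
back: M1=11/5−3/10·-26/111=84/37
M: M0=0, M1=84/37, M2=-26/111, M3=0
seg 0: a=3, c=M0/2=0, d=(M1−M0)/(6·2)=7/37, b=Δ0−h0·(2M0+M1)/6=-139/37
seg 1: a=-3, c=M1/2=42/37, d=(M2−M1)/(6·3)=-139/999, b=Δ1−h1·(2M1+M2)/6=-55/37
seg 2: a=-1, c=M2/2=-13/111, d=(M3−M2)/(6·3)=13/999, b=Δ2−h2·(2M2+M3)/6=58/37
t_q=29/4 → seg 2, τ=9/4; S=-1+58/37·τ+-13/111·τ²+13/999·τ³=4931/2368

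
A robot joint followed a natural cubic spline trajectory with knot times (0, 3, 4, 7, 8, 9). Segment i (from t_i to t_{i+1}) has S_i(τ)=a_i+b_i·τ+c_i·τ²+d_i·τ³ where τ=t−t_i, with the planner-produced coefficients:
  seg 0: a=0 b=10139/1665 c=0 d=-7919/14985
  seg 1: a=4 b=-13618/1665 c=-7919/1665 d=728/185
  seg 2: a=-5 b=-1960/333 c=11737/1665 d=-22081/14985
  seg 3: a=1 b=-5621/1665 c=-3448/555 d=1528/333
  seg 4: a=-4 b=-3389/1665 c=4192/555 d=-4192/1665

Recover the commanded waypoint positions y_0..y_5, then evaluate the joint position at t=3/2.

y_0=0 y_1=4 y_2=-5 y_3=1 y_4=-4 y_5=-1
S(3/2) = 10879/1480

y_0 = S_0(0) = a_0 = 0
y_1 = S_1(0) = a_1 = 4
y_2 = S_2(0) = a_2 = -5
y_3 = S_3(0) = a_3 = 1
y_4 = S_4(0) = a_4 = -4
y_5 = S_4(1) = -1
t_q=3/2 is in segment 0 (τ=3/2); S_0(τ)=10879/1480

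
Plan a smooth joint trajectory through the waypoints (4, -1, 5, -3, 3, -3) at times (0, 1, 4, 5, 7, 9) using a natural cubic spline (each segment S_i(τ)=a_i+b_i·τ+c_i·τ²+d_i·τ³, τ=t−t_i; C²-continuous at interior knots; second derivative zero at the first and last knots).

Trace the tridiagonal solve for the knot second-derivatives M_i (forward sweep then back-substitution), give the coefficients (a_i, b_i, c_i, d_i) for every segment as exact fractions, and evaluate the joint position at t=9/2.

Δ: Δ0=-5, Δ1=2, Δ2=-8, Δ3=3, Δ4=-3
row 1: diag=8, rhs=42; c'=3/8, d'=21/4
row 2: denom=8−3·3/8=55/8; d'=(-60−3·21/4)/(55/8)=-606/55
row 3: denom=6−1·8/55=322/55; d'=(66−1·-606/55)/(322/55)=2118/161
row 4: denom=8−2·55/161=1178/161; d'=(-36−2·2118/161)/(1178/161)=-264/31
back: M4=-264/31
back: M3=2118/161−55/161·-264/31=498/31
back: M2=-606/55−8/55·498/31=-414/31
back: M1=21/4−3/8·-414/31=318/31
M: M0=0, M1=318/31, M2=-414/31, M3=498/31, M4=-264/31, M5=0
seg 0: a=4, c=M0/2=0, d=(M1−M0)/(6·1)=53/31, b=Δ0−h0·(2M0+M1)/6=-208/31
seg 1: a=-1, c=M1/2=159/31, d=(M2−M1)/(6·3)=-122/93, b=Δ1−h1·(2M1+M2)/6=-49/31
seg 2: a=5, c=M2/2=-207/31, d=(M3−M2)/(6·1)=152/31, b=Δ2−h2·(2M2+M3)/6=-193/31
seg 3: a=-3, c=M3/2=249/31, d=(M4−M3)/(6·2)=-127/62, b=Δ3−h3·(2M3+M4)/6=-151/31
seg 4: a=3, c=M4/2=-132/31, d=(M5−M4)/(6·2)=22/31, b=Δ4−h4·(2M4+M5)/6=83/31
t_q=9/2 → seg 2, τ=1/2; S=5+-193/31·τ+-207/31·τ²+152/31·τ³=103/124

  seg 0: a=4 b=-208/31 c=0 d=53/31
  seg 1: a=-1 b=-49/31 c=159/31 d=-122/93
  seg 2: a=5 b=-193/31 c=-207/31 d=152/31
  seg 3: a=-3 b=-151/31 c=249/31 d=-127/62
  seg 4: a=3 b=83/31 c=-132/31 d=22/31
S(9/2) = 103/124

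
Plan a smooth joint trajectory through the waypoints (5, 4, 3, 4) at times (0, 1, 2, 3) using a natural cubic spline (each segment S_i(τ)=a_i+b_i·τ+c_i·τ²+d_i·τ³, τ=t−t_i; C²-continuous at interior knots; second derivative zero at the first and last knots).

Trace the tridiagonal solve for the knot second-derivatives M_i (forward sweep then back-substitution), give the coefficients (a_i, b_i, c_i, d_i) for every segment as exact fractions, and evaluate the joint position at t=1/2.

Δ: Δ0=-1, Δ1=-1, Δ2=1
row 1: diag=4, rhs=0; c'=1/4, d'=0
row 2: denom=4−1·1/4=15/4; d'=(12−1·0)/(15/4)=16/5
back: M2=16/5
back: M1=0−1/4·16/5=-4/5
M: M0=0, M1=-4/5, M2=16/5, M3=0
seg 0: a=5, c=M0/2=0, d=(M1−M0)/(6·1)=-2/15, b=Δ0−h0·(2M0+M1)/6=-13/15
seg 1: a=4, c=M1/2=-2/5, d=(M2−M1)/(6·1)=2/3, b=Δ1−h1·(2M1+M2)/6=-19/15
seg 2: a=3, c=M2/2=8/5, d=(M3−M2)/(6·1)=-8/15, b=Δ2−h2·(2M2+M3)/6=-1/15
t_q=1/2 → seg 0, τ=1/2; S=5+-13/15·τ+0·τ²+-2/15·τ³=91/20

  seg 0: a=5 b=-13/15 c=0 d=-2/15
  seg 1: a=4 b=-19/15 c=-2/5 d=2/3
  seg 2: a=3 b=-1/15 c=8/5 d=-8/15
S(1/2) = 91/20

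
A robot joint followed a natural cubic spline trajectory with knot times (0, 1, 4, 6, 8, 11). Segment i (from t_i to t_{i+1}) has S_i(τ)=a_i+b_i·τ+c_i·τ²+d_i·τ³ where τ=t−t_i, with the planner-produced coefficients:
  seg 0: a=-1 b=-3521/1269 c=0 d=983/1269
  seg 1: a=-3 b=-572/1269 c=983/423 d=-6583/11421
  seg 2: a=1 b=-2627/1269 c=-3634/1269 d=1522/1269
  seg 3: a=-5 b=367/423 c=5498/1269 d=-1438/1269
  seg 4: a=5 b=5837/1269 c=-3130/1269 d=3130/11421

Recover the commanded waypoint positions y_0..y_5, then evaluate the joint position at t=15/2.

y_0=-1 y_1=-3 y_2=1 y_3=-5 y_4=5 y_5=4
S(15/2) = 1255/564

y_0 = S_0(0) = a_0 = -1
y_1 = S_1(0) = a_1 = -3
y_2 = S_2(0) = a_2 = 1
y_3 = S_3(0) = a_3 = -5
y_4 = S_4(0) = a_4 = 5
y_5 = S_4(3) = 4
t_q=15/2 is in segment 3 (τ=3/2); S_3(τ)=1255/564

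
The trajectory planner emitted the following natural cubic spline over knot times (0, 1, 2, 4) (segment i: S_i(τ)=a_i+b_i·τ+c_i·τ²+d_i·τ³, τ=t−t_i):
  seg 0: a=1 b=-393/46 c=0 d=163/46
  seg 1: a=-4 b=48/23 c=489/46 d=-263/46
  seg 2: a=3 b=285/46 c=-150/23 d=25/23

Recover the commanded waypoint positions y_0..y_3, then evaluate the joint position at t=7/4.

y_0 = S_0(0) = a_0 = 1
y_1 = S_1(0) = a_1 = -4
y_2 = S_2(0) = a_2 = 3
y_3 = S_2(2) = -2
t_q=7/4 is in segment 1 (τ=3/4); S_1(τ)=145/128

y_0=1 y_1=-4 y_2=3 y_3=-2
S(7/4) = 145/128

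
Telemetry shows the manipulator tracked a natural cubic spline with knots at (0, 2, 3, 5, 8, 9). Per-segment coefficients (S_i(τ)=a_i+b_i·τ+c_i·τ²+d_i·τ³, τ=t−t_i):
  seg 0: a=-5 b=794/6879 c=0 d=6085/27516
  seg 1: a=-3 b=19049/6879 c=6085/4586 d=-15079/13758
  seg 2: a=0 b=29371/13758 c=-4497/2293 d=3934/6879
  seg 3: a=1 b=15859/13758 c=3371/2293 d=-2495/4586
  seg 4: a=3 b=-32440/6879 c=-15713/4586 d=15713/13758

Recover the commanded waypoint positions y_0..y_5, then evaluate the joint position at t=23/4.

y_0=-5 y_1=-3 y_2=0 y_3=1 y_4=3 y_5=-4
S(23/4) = 722595/293504

y_0 = S_0(0) = a_0 = -5
y_1 = S_1(0) = a_1 = -3
y_2 = S_2(0) = a_2 = 0
y_3 = S_3(0) = a_3 = 1
y_4 = S_4(0) = a_4 = 3
y_5 = S_4(1) = -4
t_q=23/4 is in segment 3 (τ=3/4); S_3(τ)=722595/293504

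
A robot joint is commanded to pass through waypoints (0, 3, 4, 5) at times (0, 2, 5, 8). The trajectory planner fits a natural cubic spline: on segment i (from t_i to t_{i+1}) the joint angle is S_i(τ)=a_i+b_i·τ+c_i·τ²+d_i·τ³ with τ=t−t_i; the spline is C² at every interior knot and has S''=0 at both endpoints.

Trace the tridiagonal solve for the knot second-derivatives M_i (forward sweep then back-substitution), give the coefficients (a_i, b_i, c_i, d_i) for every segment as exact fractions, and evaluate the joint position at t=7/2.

Δ: Δ0=3/2, Δ1=1/3, Δ2=1/3
row 1: diag=10, rhs=-7; c'=3/10, d'=-7/10
row 2: denom=12−3·3/10=111/10; d'=(0−3·-7/10)/(111/10)=7/37
back: M2=7/37
back: M1=-7/10−3/10·7/37=-28/37
M: M0=0, M1=-28/37, M2=7/37, M3=0
seg 0: a=0, c=M0/2=0, d=(M1−M0)/(6·2)=-7/111, b=Δ0−h0·(2M0+M1)/6=389/222
seg 1: a=3, c=M1/2=-14/37, d=(M2−M1)/(6·3)=35/666, b=Δ1−h1·(2M1+M2)/6=221/222
seg 2: a=4, c=M2/2=7/74, d=(M3−M2)/(6·3)=-7/666, b=Δ2−h2·(2M2+M3)/6=16/111
t_q=7/2 → seg 1, τ=3/2; S=3+221/222·τ+-14/37·τ²+35/666·τ³=2261/592

  seg 0: a=0 b=389/222 c=0 d=-7/111
  seg 1: a=3 b=221/222 c=-14/37 d=35/666
  seg 2: a=4 b=16/111 c=7/74 d=-7/666
S(7/2) = 2261/592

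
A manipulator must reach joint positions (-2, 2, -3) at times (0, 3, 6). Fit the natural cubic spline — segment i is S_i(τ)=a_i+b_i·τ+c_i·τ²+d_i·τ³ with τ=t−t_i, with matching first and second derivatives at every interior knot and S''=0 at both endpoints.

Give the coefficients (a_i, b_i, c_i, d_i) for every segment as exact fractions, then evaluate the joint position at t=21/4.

Δ: Δ0=4/3, Δ1=-5/3
row 1: diag=12, rhs=-18; c'=1/4, d'=-3/2
back: M1=-3/2
M: M0=0, M1=-3/2, M2=0
seg 0: a=-2, c=M0/2=0, d=(M1−M0)/(6·3)=-1/12, b=Δ0−h0·(2M0+M1)/6=25/12
seg 1: a=2, c=M1/2=-3/4, d=(M2−M1)/(6·3)=1/12, b=Δ1−h1·(2M1+M2)/6=-1/6
t_q=21/4 → seg 1, τ=9/4; S=2+-1/6·τ+-3/4·τ²+1/12·τ³=-313/256

  seg 0: a=-2 b=25/12 c=0 d=-1/12
  seg 1: a=2 b=-1/6 c=-3/4 d=1/12
S(21/4) = -313/256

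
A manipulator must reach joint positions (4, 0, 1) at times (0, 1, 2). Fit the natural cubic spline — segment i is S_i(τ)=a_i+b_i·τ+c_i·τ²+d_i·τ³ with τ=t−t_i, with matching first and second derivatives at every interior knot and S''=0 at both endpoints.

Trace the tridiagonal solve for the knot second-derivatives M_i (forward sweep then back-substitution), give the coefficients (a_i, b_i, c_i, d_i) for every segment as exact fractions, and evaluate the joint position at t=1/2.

Δ: Δ0=-4, Δ1=1
row 1: diag=4, rhs=30; c'=1/4, d'=15/2
back: M1=15/2
M: M0=0, M1=15/2, M2=0
seg 0: a=4, c=M0/2=0, d=(M1−M0)/(6·1)=5/4, b=Δ0−h0·(2M0+M1)/6=-21/4
seg 1: a=0, c=M1/2=15/4, d=(M2−M1)/(6·1)=-5/4, b=Δ1−h1·(2M1+M2)/6=-3/2
t_q=1/2 → seg 0, τ=1/2; S=4+-21/4·τ+0·τ²+5/4·τ³=49/32

  seg 0: a=4 b=-21/4 c=0 d=5/4
  seg 1: a=0 b=-3/2 c=15/4 d=-5/4
S(1/2) = 49/32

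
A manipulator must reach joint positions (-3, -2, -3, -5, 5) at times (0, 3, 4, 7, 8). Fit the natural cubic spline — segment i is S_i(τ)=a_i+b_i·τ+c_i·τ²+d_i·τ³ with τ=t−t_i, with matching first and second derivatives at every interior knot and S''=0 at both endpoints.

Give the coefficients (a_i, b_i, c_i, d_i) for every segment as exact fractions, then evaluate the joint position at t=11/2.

Δ: Δ0=1/3, Δ1=-1, Δ2=-2/3, Δ3=10
row 1: diag=8, rhs=-8; c'=1/8, d'=-1
row 2: denom=8−1·1/8=63/8; d'=(2−1·-1)/(63/8)=8/21
row 3: denom=8−3·8/21=48/7; d'=(64−3·8/21)/(48/7)=55/6
back: M3=55/6
back: M2=8/21−8/21·55/6=-28/9
back: M1=-1−1/8·-28/9=-11/18
M: M0=0, M1=-11/18, M2=-28/9, M3=55/6, M4=0
seg 0: a=-3, c=M0/2=0, d=(M1−M0)/(6·3)=-11/324, b=Δ0−h0·(2M0+M1)/6=23/36
seg 1: a=-2, c=M1/2=-11/36, d=(M2−M1)/(6·1)=-5/12, b=Δ1−h1·(2M1+M2)/6=-5/18
seg 2: a=-3, c=M2/2=-14/9, d=(M3−M2)/(6·3)=221/324, b=Δ2−h2·(2M2+M3)/6=-77/36
seg 3: a=-5, c=M3/2=55/12, d=(M4−M3)/(6·1)=-55/36, b=Δ3−h3·(2M3+M4)/6=125/18
t_q=11/2 → seg 2, τ=3/2; S=-3+-77/36·τ+-14/9·τ²+221/324·τ³=-237/32

  seg 0: a=-3 b=23/36 c=0 d=-11/324
  seg 1: a=-2 b=-5/18 c=-11/36 d=-5/12
  seg 2: a=-3 b=-77/36 c=-14/9 d=221/324
  seg 3: a=-5 b=125/18 c=55/12 d=-55/36
S(11/2) = -237/32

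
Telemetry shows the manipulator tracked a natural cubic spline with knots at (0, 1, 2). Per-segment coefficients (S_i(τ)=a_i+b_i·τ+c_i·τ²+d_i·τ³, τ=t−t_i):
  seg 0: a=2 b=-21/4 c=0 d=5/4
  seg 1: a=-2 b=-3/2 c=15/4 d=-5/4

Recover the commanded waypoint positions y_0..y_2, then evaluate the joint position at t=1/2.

y_0=2 y_1=-2 y_2=-1
S(1/2) = -15/32

y_0 = S_0(0) = a_0 = 2
y_1 = S_1(0) = a_1 = -2
y_2 = S_1(1) = -1
t_q=1/2 is in segment 0 (τ=1/2); S_0(τ)=-15/32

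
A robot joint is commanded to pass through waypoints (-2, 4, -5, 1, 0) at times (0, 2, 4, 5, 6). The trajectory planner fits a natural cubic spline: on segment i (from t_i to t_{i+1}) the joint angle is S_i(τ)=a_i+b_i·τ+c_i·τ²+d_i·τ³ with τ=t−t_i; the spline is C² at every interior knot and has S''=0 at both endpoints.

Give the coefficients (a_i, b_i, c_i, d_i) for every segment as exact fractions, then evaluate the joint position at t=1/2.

  seg 0: a=-2 b=1045/168 c=0 d=-541/672
  seg 1: a=4 b=-289/84 c=-541/112 d=1445/672
  seg 2: a=-5 b=73/24 c=113/14 d=-859/168
  seg 3: a=1 b=323/84 c=-407/56 d=407/168
S(1/2) = 1809/1792

Δ: Δ0=3, Δ1=-9/2, Δ2=6, Δ3=-1
row 1: diag=8, rhs=-45; c'=1/4, d'=-45/8
row 2: denom=6−2·1/4=11/2; d'=(63−2·-45/8)/(11/2)=27/2
row 3: denom=4−1·2/11=42/11; d'=(-42−1·27/2)/(42/11)=-407/28
back: M3=-407/28
back: M2=27/2−2/11·-407/28=113/7
back: M1=-45/8−1/4·113/7=-541/56
M: M0=0, M1=-541/56, M2=113/7, M3=-407/28, M4=0
seg 0: a=-2, c=M0/2=0, d=(M1−M0)/(6·2)=-541/672, b=Δ0−h0·(2M0+M1)/6=1045/168
seg 1: a=4, c=M1/2=-541/112, d=(M2−M1)/(6·2)=1445/672, b=Δ1−h1·(2M1+M2)/6=-289/84
seg 2: a=-5, c=M2/2=113/14, d=(M3−M2)/(6·1)=-859/168, b=Δ2−h2·(2M2+M3)/6=73/24
seg 3: a=1, c=M3/2=-407/56, d=(M4−M3)/(6·1)=407/168, b=Δ3−h3·(2M3+M4)/6=323/84
t_q=1/2 → seg 0, τ=1/2; S=-2+1045/168·τ+0·τ²+-541/672·τ³=1809/1792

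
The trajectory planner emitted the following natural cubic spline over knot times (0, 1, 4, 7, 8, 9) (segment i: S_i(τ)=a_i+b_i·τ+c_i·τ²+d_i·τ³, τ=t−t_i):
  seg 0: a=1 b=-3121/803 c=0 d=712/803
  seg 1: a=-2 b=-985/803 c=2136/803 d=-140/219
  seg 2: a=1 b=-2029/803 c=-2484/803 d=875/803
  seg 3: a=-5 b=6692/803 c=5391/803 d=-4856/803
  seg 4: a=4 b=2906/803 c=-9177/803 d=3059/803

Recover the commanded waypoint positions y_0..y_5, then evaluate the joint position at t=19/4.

y_0 = S_0(0) = a_0 = 1
y_1 = S_1(0) = a_1 = -2
y_2 = S_2(0) = a_2 = 1
y_3 = S_3(0) = a_3 = -5
y_4 = S_4(0) = a_4 = 4
y_5 = S_4(1) = 0
t_q=19/4 is in segment 2 (τ=3/4); S_2(τ)=-111799/51392

y_0=1 y_1=-2 y_2=1 y_3=-5 y_4=4 y_5=0
S(19/4) = -111799/51392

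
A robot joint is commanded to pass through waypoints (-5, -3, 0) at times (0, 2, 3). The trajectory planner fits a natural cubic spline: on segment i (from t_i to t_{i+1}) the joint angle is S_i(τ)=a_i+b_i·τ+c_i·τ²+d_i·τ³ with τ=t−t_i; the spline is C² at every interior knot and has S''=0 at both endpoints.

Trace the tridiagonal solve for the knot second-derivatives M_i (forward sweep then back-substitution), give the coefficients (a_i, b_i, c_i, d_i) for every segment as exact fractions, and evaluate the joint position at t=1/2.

Δ: Δ0=1, Δ1=3
row 1: diag=6, rhs=12; c'=1/6, d'=2
back: M1=2
M: M0=0, M1=2, M2=0
seg 0: a=-5, c=M0/2=0, d=(M1−M0)/(6·2)=1/6, b=Δ0−h0·(2M0+M1)/6=1/3
seg 1: a=-3, c=M1/2=1, d=(M2−M1)/(6·1)=-1/3, b=Δ1−h1·(2M1+M2)/6=7/3
t_q=1/2 → seg 0, τ=1/2; S=-5+1/3·τ+0·τ²+1/6·τ³=-77/16

  seg 0: a=-5 b=1/3 c=0 d=1/6
  seg 1: a=-3 b=7/3 c=1 d=-1/3
S(1/2) = -77/16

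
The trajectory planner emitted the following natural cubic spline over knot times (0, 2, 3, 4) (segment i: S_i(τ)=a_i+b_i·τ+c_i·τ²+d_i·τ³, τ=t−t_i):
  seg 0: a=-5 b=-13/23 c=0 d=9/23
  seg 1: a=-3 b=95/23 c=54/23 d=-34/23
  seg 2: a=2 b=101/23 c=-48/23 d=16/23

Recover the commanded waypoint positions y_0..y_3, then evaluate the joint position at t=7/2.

y_0=-5 y_1=-3 y_2=2 y_3=5
S(7/2) = 173/46

y_0 = S_0(0) = a_0 = -5
y_1 = S_1(0) = a_1 = -3
y_2 = S_2(0) = a_2 = 2
y_3 = S_2(1) = 5
t_q=7/2 is in segment 2 (τ=1/2); S_2(τ)=173/46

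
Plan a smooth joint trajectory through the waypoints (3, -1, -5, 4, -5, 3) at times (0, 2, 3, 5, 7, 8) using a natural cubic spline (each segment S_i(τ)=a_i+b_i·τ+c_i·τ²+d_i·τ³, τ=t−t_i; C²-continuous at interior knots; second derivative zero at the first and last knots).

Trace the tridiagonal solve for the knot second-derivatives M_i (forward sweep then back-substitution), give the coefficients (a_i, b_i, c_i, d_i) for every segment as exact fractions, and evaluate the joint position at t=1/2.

Δ: Δ0=-2, Δ1=-4, Δ2=9/2, Δ3=-9/2, Δ4=8
row 1: diag=6, rhs=-12; c'=1/6, d'=-2
row 2: denom=6−1·1/6=35/6; d'=(51−1·-2)/(35/6)=318/35
row 3: denom=8−2·12/35=256/35; d'=(-54−2·318/35)/(256/35)=-1263/128
row 4: denom=6−2·35/128=349/64; d'=(75−2·-1263/128)/(349/64)=6063/349
back: M4=6063/349
back: M3=-1263/128−35/128·6063/349=-10203/698
back: M2=318/35−12/35·-10203/698=4920/349
back: M1=-2−1/6·4920/349=-1518/349
M: M0=0, M1=-1518/349, M2=4920/349, M3=-10203/698, M4=6063/349, M5=0
seg 0: a=3, c=M0/2=0, d=(M1−M0)/(6·2)=-253/698, b=Δ0−h0·(2M0+M1)/6=-192/349
seg 1: a=-1, c=M1/2=-759/349, d=(M2−M1)/(6·1)=1073/349, b=Δ1−h1·(2M1+M2)/6=-1710/349
seg 2: a=-5, c=M2/2=2460/349, d=(M3−M2)/(6·2)=-6681/2792, b=Δ2−h2·(2M2+M3)/6=-9/349
seg 3: a=4, c=M3/2=-10203/1396, d=(M4−M3)/(6·2)=7443/2792, b=Δ3−h3·(2M3+M4)/6=-381/698
seg 4: a=-5, c=M4/2=6063/698, d=(M5−M4)/(6·1)=-2021/698, b=Δ4−h4·(2M4+M5)/6=771/349
t_q=1/2 → seg 0, τ=1/2; S=3+-192/349·τ+0·τ²+-253/698·τ³=14963/5584

  seg 0: a=3 b=-192/349 c=0 d=-253/698
  seg 1: a=-1 b=-1710/349 c=-759/349 d=1073/349
  seg 2: a=-5 b=-9/349 c=2460/349 d=-6681/2792
  seg 3: a=4 b=-381/698 c=-10203/1396 d=7443/2792
  seg 4: a=-5 b=771/349 c=6063/698 d=-2021/698
S(1/2) = 14963/5584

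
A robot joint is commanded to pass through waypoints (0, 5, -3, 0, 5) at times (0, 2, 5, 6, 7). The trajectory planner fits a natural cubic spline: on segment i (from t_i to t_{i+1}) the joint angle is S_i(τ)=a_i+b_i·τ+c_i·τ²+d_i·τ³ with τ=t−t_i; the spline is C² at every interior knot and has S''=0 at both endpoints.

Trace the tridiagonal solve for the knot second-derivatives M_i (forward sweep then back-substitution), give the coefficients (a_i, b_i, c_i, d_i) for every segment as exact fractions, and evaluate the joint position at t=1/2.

  seg 0: a=0 b=1694/411 c=0 d=-1333/3288
  seg 1: a=5 b=-611/822 c=-1333/548 d=2945/4932
  seg 2: a=-3 b=1289/1644 c=403/137 d=-1193/1644
  seg 3: a=0 b=3691/822 c=419/548 d=-419/1644
S(1/2) = 17625/8768

Δ: Δ0=5/2, Δ1=-8/3, Δ2=3, Δ3=5
row 1: diag=10, rhs=-31; c'=3/10, d'=-31/10
row 2: denom=8−3·3/10=71/10; d'=(34−3·-31/10)/(71/10)=433/71
row 3: denom=4−1·10/71=274/71; d'=(12−1·433/71)/(274/71)=419/274
back: M3=419/274
back: M2=433/71−10/71·419/274=806/137
back: M1=-31/10−3/10·806/137=-1333/274
M: M0=0, M1=-1333/274, M2=806/137, M3=419/274, M4=0
seg 0: a=0, c=M0/2=0, d=(M1−M0)/(6·2)=-1333/3288, b=Δ0−h0·(2M0+M1)/6=1694/411
seg 1: a=5, c=M1/2=-1333/548, d=(M2−M1)/(6·3)=2945/4932, b=Δ1−h1·(2M1+M2)/6=-611/822
seg 2: a=-3, c=M2/2=403/137, d=(M3−M2)/(6·1)=-1193/1644, b=Δ2−h2·(2M2+M3)/6=1289/1644
seg 3: a=0, c=M3/2=419/548, d=(M4−M3)/(6·1)=-419/1644, b=Δ3−h3·(2M3+M4)/6=3691/822
t_q=1/2 → seg 0, τ=1/2; S=0+1694/411·τ+0·τ²+-1333/3288·τ³=17625/8768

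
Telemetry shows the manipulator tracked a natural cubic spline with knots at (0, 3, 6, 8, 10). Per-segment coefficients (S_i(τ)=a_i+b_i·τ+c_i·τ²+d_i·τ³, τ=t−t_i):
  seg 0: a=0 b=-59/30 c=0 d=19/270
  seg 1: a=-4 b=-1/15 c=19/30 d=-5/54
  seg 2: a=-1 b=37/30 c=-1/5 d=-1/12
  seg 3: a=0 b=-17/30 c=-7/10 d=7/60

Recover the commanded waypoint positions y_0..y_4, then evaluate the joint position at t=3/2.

y_0 = S_0(0) = a_0 = 0
y_1 = S_1(0) = a_1 = -4
y_2 = S_2(0) = a_2 = -1
y_3 = S_3(0) = a_3 = 0
y_4 = S_3(2) = -3
t_q=3/2 is in segment 0 (τ=3/2); S_0(τ)=-217/80

y_0=0 y_1=-4 y_2=-1 y_3=0 y_4=-3
S(3/2) = -217/80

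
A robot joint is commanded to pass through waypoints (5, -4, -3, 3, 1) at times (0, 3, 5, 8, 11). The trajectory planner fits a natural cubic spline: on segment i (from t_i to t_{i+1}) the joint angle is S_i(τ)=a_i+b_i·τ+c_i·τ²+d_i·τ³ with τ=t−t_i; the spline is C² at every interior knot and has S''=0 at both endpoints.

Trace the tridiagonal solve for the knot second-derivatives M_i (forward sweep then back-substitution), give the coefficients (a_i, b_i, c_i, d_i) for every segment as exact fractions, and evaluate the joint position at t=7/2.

Δ: Δ0=-3, Δ1=1/2, Δ2=2, Δ3=-2/3
row 1: diag=10, rhs=21; c'=1/5, d'=21/10
row 2: denom=10−2·1/5=48/5; d'=(9−2·21/10)/(48/5)=1/2
row 3: denom=12−3·5/16=177/16; d'=(-16−3·1/2)/(177/16)=-280/177
back: M3=-280/177
back: M2=1/2−5/16·-280/177=176/177
back: M1=21/10−1/5·176/177=673/354
M: M0=0, M1=673/354, M2=176/177, M3=-280/177, M4=0
seg 0: a=5, c=M0/2=0, d=(M1−M0)/(6·3)=673/6372, b=Δ0−h0·(2M0+M1)/6=-2797/708
seg 1: a=-4, c=M1/2=673/708, d=(M2−M1)/(6·2)=-107/1416, b=Δ1−h1·(2M1+M2)/6=-389/354
seg 2: a=-3, c=M2/2=88/177, d=(M3−M2)/(6·3)=-76/531, b=Δ2−h2·(2M2+M3)/6=106/59
seg 3: a=3, c=M3/2=-140/177, d=(M4−M3)/(6·3)=140/1593, b=Δ3−h3·(2M3+M4)/6=54/59
t_q=7/2 → seg 1, τ=1/2; S=-4+-389/354·τ+673/708·τ²+-107/1416·τ³=-16317/3776

  seg 0: a=5 b=-2797/708 c=0 d=673/6372
  seg 1: a=-4 b=-389/354 c=673/708 d=-107/1416
  seg 2: a=-3 b=106/59 c=88/177 d=-76/531
  seg 3: a=3 b=54/59 c=-140/177 d=140/1593
S(7/2) = -16317/3776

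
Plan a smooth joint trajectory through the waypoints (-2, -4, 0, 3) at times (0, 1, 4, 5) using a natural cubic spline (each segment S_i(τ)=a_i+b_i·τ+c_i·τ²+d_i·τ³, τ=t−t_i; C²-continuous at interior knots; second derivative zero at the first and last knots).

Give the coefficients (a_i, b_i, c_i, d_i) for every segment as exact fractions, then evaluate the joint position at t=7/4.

Δ: Δ0=-2, Δ1=4/3, Δ2=3
row 1: diag=8, rhs=20; c'=3/8, d'=5/2
row 2: denom=8−3·3/8=55/8; d'=(10−3·5/2)/(55/8)=4/11
back: M2=4/11
back: M1=5/2−3/8·4/11=26/11
M: M0=0, M1=26/11, M2=4/11, M3=0
seg 0: a=-2, c=M0/2=0, d=(M1−M0)/(6·1)=13/33, b=Δ0−h0·(2M0+M1)/6=-79/33
seg 1: a=-4, c=M1/2=13/11, d=(M2−M1)/(6·3)=-1/9, b=Δ1−h1·(2M1+M2)/6=-40/33
seg 2: a=0, c=M2/2=2/11, d=(M3−M2)/(6·1)=-2/33, b=Δ2−h2·(2M2+M3)/6=95/33
t_q=7/4 → seg 1, τ=3/4; S=-4+-40/33·τ+13/11·τ²+-1/9·τ³=-3021/704

  seg 0: a=-2 b=-79/33 c=0 d=13/33
  seg 1: a=-4 b=-40/33 c=13/11 d=-1/9
  seg 2: a=0 b=95/33 c=2/11 d=-2/33
S(7/4) = -3021/704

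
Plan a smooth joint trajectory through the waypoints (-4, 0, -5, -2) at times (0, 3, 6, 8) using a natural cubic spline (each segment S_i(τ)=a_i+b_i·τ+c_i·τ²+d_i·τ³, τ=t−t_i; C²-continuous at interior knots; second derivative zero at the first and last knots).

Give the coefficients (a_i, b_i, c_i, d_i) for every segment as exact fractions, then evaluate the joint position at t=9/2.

Δ: Δ0=4/3, Δ1=-5/3, Δ2=3/2
row 1: diag=12, rhs=-18; c'=1/4, d'=-3/2
row 2: denom=10−3·1/4=37/4; d'=(19−3·-3/2)/(37/4)=94/37
back: M2=94/37
back: M1=-3/2−1/4·94/37=-79/37
M: M0=0, M1=-79/37, M2=94/37, M3=0
seg 0: a=-4, c=M0/2=0, d=(M1−M0)/(6·3)=-79/666, b=Δ0−h0·(2M0+M1)/6=533/222
seg 1: a=0, c=M1/2=-79/74, d=(M2−M1)/(6·3)=173/666, b=Δ1−h1·(2M1+M2)/6=-89/111
seg 2: a=-5, c=M2/2=47/37, d=(M3−M2)/(6·2)=-47/222, b=Δ2−h2·(2M2+M3)/6=-43/222
t_q=9/2 → seg 1, τ=3/2; S=0+-89/111·τ+-79/74·τ²+173/666·τ³=-1615/592

  seg 0: a=-4 b=533/222 c=0 d=-79/666
  seg 1: a=0 b=-89/111 c=-79/74 d=173/666
  seg 2: a=-5 b=-43/222 c=47/37 d=-47/222
S(9/2) = -1615/592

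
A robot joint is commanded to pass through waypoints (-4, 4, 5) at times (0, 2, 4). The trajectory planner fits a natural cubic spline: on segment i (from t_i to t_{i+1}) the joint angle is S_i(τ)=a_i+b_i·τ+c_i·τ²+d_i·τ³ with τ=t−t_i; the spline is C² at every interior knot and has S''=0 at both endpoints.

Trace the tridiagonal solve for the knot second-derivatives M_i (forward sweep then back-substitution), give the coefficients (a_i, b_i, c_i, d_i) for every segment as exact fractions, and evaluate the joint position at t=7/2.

Δ: Δ0=4, Δ1=1/2
row 1: diag=8, rhs=-21; c'=1/4, d'=-21/8
back: M1=-21/8
M: M0=0, M1=-21/8, M2=0
seg 0: a=-4, c=M0/2=0, d=(M1−M0)/(6·2)=-7/32, b=Δ0−h0·(2M0+M1)/6=39/8
seg 1: a=4, c=M1/2=-21/16, d=(M2−M1)/(6·2)=7/32, b=Δ1−h1·(2M1+M2)/6=9/4
t_q=7/2 → seg 1, τ=3/2; S=4+9/4·τ+-21/16·τ²+7/32·τ³=1321/256

  seg 0: a=-4 b=39/8 c=0 d=-7/32
  seg 1: a=4 b=9/4 c=-21/16 d=7/32
S(7/2) = 1321/256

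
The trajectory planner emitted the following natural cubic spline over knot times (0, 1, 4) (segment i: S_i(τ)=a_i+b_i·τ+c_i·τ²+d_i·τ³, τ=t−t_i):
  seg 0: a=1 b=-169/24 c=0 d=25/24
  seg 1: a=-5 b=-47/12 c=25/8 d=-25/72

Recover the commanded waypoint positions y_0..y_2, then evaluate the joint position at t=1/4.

y_0 = S_0(0) = a_0 = 1
y_1 = S_1(0) = a_1 = -5
y_2 = S_1(3) = 2
t_q=1/4 is in segment 0 (τ=1/4); S_0(τ)=-381/512

y_0=1 y_1=-5 y_2=2
S(1/4) = -381/512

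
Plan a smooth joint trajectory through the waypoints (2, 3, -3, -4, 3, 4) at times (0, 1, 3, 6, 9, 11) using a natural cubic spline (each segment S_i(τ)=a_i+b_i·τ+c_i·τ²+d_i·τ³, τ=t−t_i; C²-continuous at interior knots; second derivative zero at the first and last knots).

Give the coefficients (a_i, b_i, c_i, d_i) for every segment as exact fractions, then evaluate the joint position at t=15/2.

Δ: Δ0=1, Δ1=-3, Δ2=-1/3, Δ3=7/3, Δ4=1/2
row 1: diag=6, rhs=-24; c'=1/3, d'=-4
row 2: denom=10−2·1/3=28/3; d'=(16−2·-4)/(28/3)=18/7
row 3: denom=12−3·9/28=309/28; d'=(16−3·18/7)/(309/28)=232/309
row 4: denom=10−3·28/103=946/103; d'=(-11−3·232/309)/(946/103)=-1365/946
back: M4=-1365/946
back: M3=232/309−28/103·-1365/946=1622/1419
back: M2=18/7−9/28·1622/1419=2085/946
back: M1=-4−1/3·2085/946=-4479/946
M: M0=0, M1=-4479/946, M2=2085/946, M3=1622/1419, M4=-1365/946, M5=0
seg 0: a=2, c=M0/2=0, d=(M1−M0)/(6·1)=-1493/1892, b=Δ0−h0·(2M0+M1)/6=3385/1892
seg 1: a=3, c=M1/2=-4479/1892, d=(M2−M1)/(6·2)=547/946, b=Δ1−h1·(2M1+M2)/6=-547/946
seg 2: a=-3, c=M2/2=2085/1892, d=(M3−M2)/(6·3)=-3011/51084, b=Δ2−h2·(2M2+M3)/6=-2941/946
seg 3: a=-4, c=M3/2=811/1419, d=(M4−M3)/(6·3)=-7339/51084, b=Δ3−h3·(2M3+M4)/6=3617/1892
seg 4: a=3, c=M4/2=-1365/1892, d=(M5−M4)/(6·2)=455/3784, b=Δ4−h4·(2M4+M5)/6=1383/946
t_q=15/2 → seg 3, τ=3/2; S=-4+3617/1892·τ+811/1419·τ²+-7339/51084·τ³=-5015/15136

  seg 0: a=2 b=3385/1892 c=0 d=-1493/1892
  seg 1: a=3 b=-547/946 c=-4479/1892 d=547/946
  seg 2: a=-3 b=-2941/946 c=2085/1892 d=-3011/51084
  seg 3: a=-4 b=3617/1892 c=811/1419 d=-7339/51084
  seg 4: a=3 b=1383/946 c=-1365/1892 d=455/3784
S(15/2) = -5015/15136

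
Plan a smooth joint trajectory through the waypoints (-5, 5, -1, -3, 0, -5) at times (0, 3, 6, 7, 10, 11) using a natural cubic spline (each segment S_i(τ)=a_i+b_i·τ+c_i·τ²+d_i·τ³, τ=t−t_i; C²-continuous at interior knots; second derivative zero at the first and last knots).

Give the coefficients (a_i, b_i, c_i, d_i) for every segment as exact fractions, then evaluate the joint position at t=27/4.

  seg 0: a=-5 b=7388/1563 c=0 d=-242/1563
  seg 1: a=5 b=854/1563 c=-726/521 d=2554/14067
  seg 2: a=-1 b=-4552/1563 c=376/1563 d=350/521
  seg 3: a=-3 b=-650/1563 c=3526/1563 d=-8365/14067
  seg 4: a=0 b=-4589/1563 c=-1613/521 d=1613/1563
S(27/4) = -46107/16672

Δ: Δ0=10/3, Δ1=-2, Δ2=-2, Δ3=1, Δ4=-5
row 1: diag=12, rhs=-32; c'=1/4, d'=-8/3
row 2: denom=8−3·1/4=29/4; d'=(0−3·-8/3)/(29/4)=32/29
row 3: denom=8−1·4/29=228/29; d'=(18−1·32/29)/(228/29)=245/114
row 4: denom=8−3·29/76=521/76; d'=(-36−3·245/114)/(521/76)=-3226/521
back: M4=-3226/521
back: M3=245/114−29/76·-3226/521=7052/1563
back: M2=32/29−4/29·7052/1563=752/1563
back: M1=-8/3−1/4·752/1563=-1452/521
M: M0=0, M1=-1452/521, M2=752/1563, M3=7052/1563, M4=-3226/521, M5=0
seg 0: a=-5, c=M0/2=0, d=(M1−M0)/(6·3)=-242/1563, b=Δ0−h0·(2M0+M1)/6=7388/1563
seg 1: a=5, c=M1/2=-726/521, d=(M2−M1)/(6·3)=2554/14067, b=Δ1−h1·(2M1+M2)/6=854/1563
seg 2: a=-1, c=M2/2=376/1563, d=(M3−M2)/(6·1)=350/521, b=Δ2−h2·(2M2+M3)/6=-4552/1563
seg 3: a=-3, c=M3/2=3526/1563, d=(M4−M3)/(6·3)=-8365/14067, b=Δ3−h3·(2M3+M4)/6=-650/1563
seg 4: a=0, c=M4/2=-1613/521, d=(M5−M4)/(6·1)=1613/1563, b=Δ4−h4·(2M4+M5)/6=-4589/1563
t_q=27/4 → seg 2, τ=3/4; S=-1+-4552/1563·τ+376/1563·τ²+350/521·τ³=-46107/16672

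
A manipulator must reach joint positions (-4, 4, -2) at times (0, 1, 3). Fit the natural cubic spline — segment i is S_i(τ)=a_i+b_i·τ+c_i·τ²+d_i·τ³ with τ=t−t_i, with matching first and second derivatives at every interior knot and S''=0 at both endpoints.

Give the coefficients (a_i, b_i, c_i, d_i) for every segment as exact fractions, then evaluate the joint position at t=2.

  seg 0: a=-4 b=59/6 c=0 d=-11/6
  seg 1: a=4 b=13/3 c=-11/2 d=11/12
S(2) = 15/4

Δ: Δ0=8, Δ1=-3
row 1: diag=6, rhs=-66; c'=1/3, d'=-11
back: M1=-11
M: M0=0, M1=-11, M2=0
seg 0: a=-4, c=M0/2=0, d=(M1−M0)/(6·1)=-11/6, b=Δ0−h0·(2M0+M1)/6=59/6
seg 1: a=4, c=M1/2=-11/2, d=(M2−M1)/(6·2)=11/12, b=Δ1−h1·(2M1+M2)/6=13/3
t_q=2 → seg 1, τ=1; S=4+13/3·τ+-11/2·τ²+11/12·τ³=15/4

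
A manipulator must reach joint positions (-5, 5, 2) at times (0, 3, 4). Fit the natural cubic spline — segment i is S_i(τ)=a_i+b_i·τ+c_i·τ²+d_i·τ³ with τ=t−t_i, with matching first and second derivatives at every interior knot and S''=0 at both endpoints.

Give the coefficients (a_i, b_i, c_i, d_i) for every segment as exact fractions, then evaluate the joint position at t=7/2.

Δ: Δ0=10/3, Δ1=-3
row 1: diag=8, rhs=-38; c'=1/8, d'=-19/4
back: M1=-19/4
M: M0=0, M1=-19/4, M2=0
seg 0: a=-5, c=M0/2=0, d=(M1−M0)/(6·3)=-19/72, b=Δ0−h0·(2M0+M1)/6=137/24
seg 1: a=5, c=M1/2=-19/8, d=(M2−M1)/(6·1)=19/24, b=Δ1−h1·(2M1+M2)/6=-17/12
t_q=7/2 → seg 1, τ=1/2; S=5+-17/12·τ+-19/8·τ²+19/24·τ³=243/64

  seg 0: a=-5 b=137/24 c=0 d=-19/72
  seg 1: a=5 b=-17/12 c=-19/8 d=19/24
S(7/2) = 243/64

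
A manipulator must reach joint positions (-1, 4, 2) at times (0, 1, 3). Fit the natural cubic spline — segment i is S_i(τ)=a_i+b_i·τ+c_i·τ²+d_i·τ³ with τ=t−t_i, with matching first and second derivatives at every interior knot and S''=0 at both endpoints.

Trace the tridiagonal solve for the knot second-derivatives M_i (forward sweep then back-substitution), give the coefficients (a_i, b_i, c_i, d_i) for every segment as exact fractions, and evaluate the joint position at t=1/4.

  seg 0: a=-1 b=6 c=0 d=-1
  seg 1: a=4 b=3 c=-3 d=1/2
S(1/4) = 31/64

Δ: Δ0=5, Δ1=-1
row 1: diag=6, rhs=-36; c'=1/3, d'=-6
back: M1=-6
M: M0=0, M1=-6, M2=0
seg 0: a=-1, c=M0/2=0, d=(M1−M0)/(6·1)=-1, b=Δ0−h0·(2M0+M1)/6=6
seg 1: a=4, c=M1/2=-3, d=(M2−M1)/(6·2)=1/2, b=Δ1−h1·(2M1+M2)/6=3
t_q=1/4 → seg 0, τ=1/4; S=-1+6·τ+0·τ²+-1·τ³=31/64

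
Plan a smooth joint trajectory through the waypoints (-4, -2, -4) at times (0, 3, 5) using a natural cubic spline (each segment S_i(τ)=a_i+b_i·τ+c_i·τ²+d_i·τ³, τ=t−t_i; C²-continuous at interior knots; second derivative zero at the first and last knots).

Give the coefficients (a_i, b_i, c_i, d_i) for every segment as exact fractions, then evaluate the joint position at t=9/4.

  seg 0: a=-4 b=7/6 c=0 d=-1/18
  seg 1: a=-2 b=-1/3 c=-1/2 d=1/12
S(9/4) = -257/128

Δ: Δ0=2/3, Δ1=-1
row 1: diag=10, rhs=-10; c'=1/5, d'=-1
back: M1=-1
M: M0=0, M1=-1, M2=0
seg 0: a=-4, c=M0/2=0, d=(M1−M0)/(6·3)=-1/18, b=Δ0−h0·(2M0+M1)/6=7/6
seg 1: a=-2, c=M1/2=-1/2, d=(M2−M1)/(6·2)=1/12, b=Δ1−h1·(2M1+M2)/6=-1/3
t_q=9/4 → seg 0, τ=9/4; S=-4+7/6·τ+0·τ²+-1/18·τ³=-257/128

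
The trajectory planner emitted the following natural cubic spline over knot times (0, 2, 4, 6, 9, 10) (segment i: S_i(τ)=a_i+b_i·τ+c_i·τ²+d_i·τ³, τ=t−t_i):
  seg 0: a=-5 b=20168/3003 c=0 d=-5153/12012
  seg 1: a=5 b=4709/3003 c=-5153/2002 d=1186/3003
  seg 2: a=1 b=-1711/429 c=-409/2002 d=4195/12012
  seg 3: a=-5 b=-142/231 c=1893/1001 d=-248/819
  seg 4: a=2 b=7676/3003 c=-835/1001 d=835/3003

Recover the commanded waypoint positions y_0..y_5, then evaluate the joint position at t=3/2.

y_0 = S_0(0) = a_0 = -5
y_1 = S_1(0) = a_1 = 5
y_2 = S_2(0) = a_2 = 1
y_3 = S_3(0) = a_3 = -5
y_4 = S_4(0) = a_4 = 2
y_5 = S_4(1) = 4
t_q=3/2 is in segment 0 (τ=3/2); S_0(τ)=16593/4576

y_0=-5 y_1=5 y_2=1 y_3=-5 y_4=2 y_5=4
S(3/2) = 16593/4576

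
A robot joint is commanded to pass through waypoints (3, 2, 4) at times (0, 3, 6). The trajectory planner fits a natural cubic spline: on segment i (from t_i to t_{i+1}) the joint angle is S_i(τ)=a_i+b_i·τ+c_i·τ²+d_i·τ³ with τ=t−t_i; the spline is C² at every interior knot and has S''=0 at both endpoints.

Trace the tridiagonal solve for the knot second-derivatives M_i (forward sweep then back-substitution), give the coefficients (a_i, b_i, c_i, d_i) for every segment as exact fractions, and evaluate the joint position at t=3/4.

Δ: Δ0=-1/3, Δ1=2/3
row 1: diag=12, rhs=6; c'=1/4, d'=1/2
back: M1=1/2
M: M0=0, M1=1/2, M2=0
seg 0: a=3, c=M0/2=0, d=(M1−M0)/(6·3)=1/36, b=Δ0−h0·(2M0+M1)/6=-7/12
seg 1: a=2, c=M1/2=1/4, d=(M2−M1)/(6·3)=-1/36, b=Δ1−h1·(2M1+M2)/6=1/6
t_q=3/4 → seg 0, τ=3/4; S=3+-7/12·τ+0·τ²+1/36·τ³=659/256

  seg 0: a=3 b=-7/12 c=0 d=1/36
  seg 1: a=2 b=1/6 c=1/4 d=-1/36
S(3/4) = 659/256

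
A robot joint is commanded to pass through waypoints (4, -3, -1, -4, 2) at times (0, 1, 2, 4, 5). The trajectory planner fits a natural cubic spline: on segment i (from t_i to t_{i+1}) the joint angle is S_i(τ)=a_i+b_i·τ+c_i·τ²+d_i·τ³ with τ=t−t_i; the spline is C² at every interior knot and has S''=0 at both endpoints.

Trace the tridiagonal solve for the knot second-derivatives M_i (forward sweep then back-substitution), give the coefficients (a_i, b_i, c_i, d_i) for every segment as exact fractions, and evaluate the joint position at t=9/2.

Δ: Δ0=-7, Δ1=2, Δ2=-3/2, Δ3=6
row 1: diag=4, rhs=54; c'=1/4, d'=27/2
row 2: denom=6−1·1/4=23/4; d'=(-21−1·27/2)/(23/4)=-6
row 3: denom=6−2·8/23=122/23; d'=(45−2·-6)/(122/23)=1311/122
back: M3=1311/122
back: M2=-6−8/23·1311/122=-594/61
back: M1=27/2−1/4·-594/61=972/61
M: M0=0, M1=972/61, M2=-594/61, M3=1311/122, M4=0
seg 0: a=4, c=M0/2=0, d=(M1−M0)/(6·1)=162/61, b=Δ0−h0·(2M0+M1)/6=-589/61
seg 1: a=-3, c=M1/2=486/61, d=(M2−M1)/(6·1)=-261/61, b=Δ1−h1·(2M1+M2)/6=-103/61
seg 2: a=-1, c=M2/2=-297/61, d=(M3−M2)/(6·2)=833/488, b=Δ2−h2·(2M2+M3)/6=86/61
seg 3: a=-4, c=M3/2=1311/244, d=(M4−M3)/(6·1)=-437/244, b=Δ3−h3·(2M3+M4)/6=295/122
t_q=9/2 → seg 3, τ=1/2; S=-4+295/122·τ+1311/244·τ²+-437/244·τ³=-3263/1952

  seg 0: a=4 b=-589/61 c=0 d=162/61
  seg 1: a=-3 b=-103/61 c=486/61 d=-261/61
  seg 2: a=-1 b=86/61 c=-297/61 d=833/488
  seg 3: a=-4 b=295/122 c=1311/244 d=-437/244
S(9/2) = -3263/1952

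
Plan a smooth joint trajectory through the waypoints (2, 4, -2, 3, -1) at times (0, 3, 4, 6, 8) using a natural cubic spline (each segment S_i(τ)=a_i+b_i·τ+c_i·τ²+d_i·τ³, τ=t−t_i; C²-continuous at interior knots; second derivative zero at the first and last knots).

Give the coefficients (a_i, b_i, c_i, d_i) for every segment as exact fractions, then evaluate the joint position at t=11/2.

  seg 0: a=2 b=4021/1032 c=0 d=-1111/3096
  seg 1: a=4 b=-2989/516 c=-1111/344 d=3119/1032
  seg 2: a=-2 b=-3287/1032 c=251/43 d=-6181/4128
  seg 3: a=3 b=1133/516 c=-2165/688 d=2165/4128
S(11/2) = 14339/11008

Δ: Δ0=2/3, Δ1=-6, Δ2=5/2, Δ3=-2
row 1: diag=8, rhs=-40; c'=1/8, d'=-5
row 2: denom=6−1·1/8=47/8; d'=(51−1·-5)/(47/8)=448/47
row 3: denom=8−2·16/47=344/47; d'=(-27−2·448/47)/(344/47)=-2165/344
back: M3=-2165/344
back: M2=448/47−16/47·-2165/344=502/43
back: M1=-5−1/8·502/43=-1111/172
M: M0=0, M1=-1111/172, M2=502/43, M3=-2165/344, M4=0
seg 0: a=2, c=M0/2=0, d=(M1−M0)/(6·3)=-1111/3096, b=Δ0−h0·(2M0+M1)/6=4021/1032
seg 1: a=4, c=M1/2=-1111/344, d=(M2−M1)/(6·1)=3119/1032, b=Δ1−h1·(2M1+M2)/6=-2989/516
seg 2: a=-2, c=M2/2=251/43, d=(M3−M2)/(6·2)=-6181/4128, b=Δ2−h2·(2M2+M3)/6=-3287/1032
seg 3: a=3, c=M3/2=-2165/688, d=(M4−M3)/(6·2)=2165/4128, b=Δ3−h3·(2M3+M4)/6=1133/516
t_q=11/2 → seg 2, τ=3/2; S=-2+-3287/1032·τ+251/43·τ²+-6181/4128·τ³=14339/11008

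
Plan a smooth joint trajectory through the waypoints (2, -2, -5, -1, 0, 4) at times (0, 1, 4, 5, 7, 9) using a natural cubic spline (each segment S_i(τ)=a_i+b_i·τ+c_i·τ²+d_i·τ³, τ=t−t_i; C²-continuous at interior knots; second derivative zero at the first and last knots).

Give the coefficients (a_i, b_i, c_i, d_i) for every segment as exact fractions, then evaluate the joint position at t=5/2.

  seg 0: a=2 b=-313/76 c=0 d=9/76
  seg 1: a=-2 b=-143/38 c=27/76 d=43/228
  seg 2: a=-5 b=263/76 c=39/19 d=-115/76
  seg 3: a=-1 b=115/38 c=-189/76 d=93/152
  seg 4: a=0 b=8/19 c=45/38 d=-15/76
S(5/2) = -3775/608

Δ: Δ0=-4, Δ1=-1, Δ2=4, Δ3=1/2, Δ4=2
row 1: diag=8, rhs=18; c'=3/8, d'=9/4
row 2: denom=8−3·3/8=55/8; d'=(30−3·9/4)/(55/8)=186/55
row 3: denom=6−1·8/55=322/55; d'=(-21−1·186/55)/(322/55)=-1341/322
row 4: denom=8−2·55/161=1178/161; d'=(9−2·-1341/322)/(1178/161)=45/19
back: M4=45/19
back: M3=-1341/322−55/161·45/19=-189/38
back: M2=186/55−8/55·-189/38=78/19
back: M1=9/4−3/8·78/19=27/38
M: M0=0, M1=27/38, M2=78/19, M3=-189/38, M4=45/19, M5=0
seg 0: a=2, c=M0/2=0, d=(M1−M0)/(6·1)=9/76, b=Δ0−h0·(2M0+M1)/6=-313/76
seg 1: a=-2, c=M1/2=27/76, d=(M2−M1)/(6·3)=43/228, b=Δ1−h1·(2M1+M2)/6=-143/38
seg 2: a=-5, c=M2/2=39/19, d=(M3−M2)/(6·1)=-115/76, b=Δ2−h2·(2M2+M3)/6=263/76
seg 3: a=-1, c=M3/2=-189/76, d=(M4−M3)/(6·2)=93/152, b=Δ3−h3·(2M3+M4)/6=115/38
seg 4: a=0, c=M4/2=45/38, d=(M5−M4)/(6·2)=-15/76, b=Δ4−h4·(2M4+M5)/6=8/19
t_q=5/2 → seg 1, τ=3/2; S=-2+-143/38·τ+27/76·τ²+43/228·τ³=-3775/608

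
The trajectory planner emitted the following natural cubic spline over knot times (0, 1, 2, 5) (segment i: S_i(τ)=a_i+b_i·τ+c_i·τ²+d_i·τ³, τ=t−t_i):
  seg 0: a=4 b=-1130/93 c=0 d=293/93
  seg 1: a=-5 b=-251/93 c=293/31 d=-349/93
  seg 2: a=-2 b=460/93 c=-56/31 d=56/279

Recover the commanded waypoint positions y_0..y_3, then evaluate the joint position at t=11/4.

y_0=4 y_1=-5 y_2=-2 y_3=2
S(11/4) = 193/248

y_0 = S_0(0) = a_0 = 4
y_1 = S_1(0) = a_1 = -5
y_2 = S_2(0) = a_2 = -2
y_3 = S_2(3) = 2
t_q=11/4 is in segment 2 (τ=3/4); S_2(τ)=193/248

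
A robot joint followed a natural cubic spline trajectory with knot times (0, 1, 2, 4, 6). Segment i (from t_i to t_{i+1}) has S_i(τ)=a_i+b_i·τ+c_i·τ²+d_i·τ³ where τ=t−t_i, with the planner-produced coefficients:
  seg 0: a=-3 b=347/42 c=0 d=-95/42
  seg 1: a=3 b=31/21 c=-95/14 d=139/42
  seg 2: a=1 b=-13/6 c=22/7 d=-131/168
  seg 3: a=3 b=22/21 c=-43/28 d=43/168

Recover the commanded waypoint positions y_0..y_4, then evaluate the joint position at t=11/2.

y_0 = S_0(0) = a_0 = -3
y_1 = S_1(0) = a_1 = 3
y_2 = S_2(0) = a_2 = 1
y_3 = S_3(0) = a_3 = 3
y_4 = S_3(2) = 1
t_q=11/2 is in segment 3 (τ=3/2); S_3(τ)=887/448

y_0=-3 y_1=3 y_2=1 y_3=3 y_4=1
S(11/2) = 887/448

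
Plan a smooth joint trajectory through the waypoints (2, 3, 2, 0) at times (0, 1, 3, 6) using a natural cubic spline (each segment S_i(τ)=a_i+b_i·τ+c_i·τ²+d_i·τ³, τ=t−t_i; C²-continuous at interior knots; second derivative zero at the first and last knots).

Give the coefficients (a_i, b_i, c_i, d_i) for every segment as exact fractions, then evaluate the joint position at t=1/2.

  seg 0: a=2 b=53/42 c=0 d=-11/42
  seg 1: a=3 b=10/21 c=-11/14 d=25/168
  seg 2: a=2 b=-37/42 c=3/28 d=-1/84
S(1/2) = 291/112

Δ: Δ0=1, Δ1=-1/2, Δ2=-2/3
row 1: diag=6, rhs=-9; c'=1/3, d'=-3/2
row 2: denom=10−2·1/3=28/3; d'=(-1−2·-3/2)/(28/3)=3/14
back: M2=3/14
back: M1=-3/2−1/3·3/14=-11/7
M: M0=0, M1=-11/7, M2=3/14, M3=0
seg 0: a=2, c=M0/2=0, d=(M1−M0)/(6·1)=-11/42, b=Δ0−h0·(2M0+M1)/6=53/42
seg 1: a=3, c=M1/2=-11/14, d=(M2−M1)/(6·2)=25/168, b=Δ1−h1·(2M1+M2)/6=10/21
seg 2: a=2, c=M2/2=3/28, d=(M3−M2)/(6·3)=-1/84, b=Δ2−h2·(2M2+M3)/6=-37/42
t_q=1/2 → seg 0, τ=1/2; S=2+53/42·τ+0·τ²+-11/42·τ³=291/112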